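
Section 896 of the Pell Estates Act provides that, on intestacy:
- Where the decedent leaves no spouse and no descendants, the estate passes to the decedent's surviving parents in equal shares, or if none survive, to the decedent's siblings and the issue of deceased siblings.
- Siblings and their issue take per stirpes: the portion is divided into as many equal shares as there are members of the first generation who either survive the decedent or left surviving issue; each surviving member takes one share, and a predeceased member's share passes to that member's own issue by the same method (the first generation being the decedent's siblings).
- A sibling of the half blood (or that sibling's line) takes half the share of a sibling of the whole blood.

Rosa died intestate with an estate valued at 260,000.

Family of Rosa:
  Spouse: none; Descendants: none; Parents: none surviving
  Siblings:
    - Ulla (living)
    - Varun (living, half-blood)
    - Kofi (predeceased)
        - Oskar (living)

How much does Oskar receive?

Oskar receives 104,000.

The entire 260,000 passes to the siblings and their issue.
Counting each half-blood sibling's line as half a unit, there are 5/2 units in 260,000, so one unit is 104,000. Whole-blood lines (Ulla and Kofi) take 104,000 each; half-blood lines (Varun) take 52,000 each.
Kofi's share (104,000) passes entirely to Oskar.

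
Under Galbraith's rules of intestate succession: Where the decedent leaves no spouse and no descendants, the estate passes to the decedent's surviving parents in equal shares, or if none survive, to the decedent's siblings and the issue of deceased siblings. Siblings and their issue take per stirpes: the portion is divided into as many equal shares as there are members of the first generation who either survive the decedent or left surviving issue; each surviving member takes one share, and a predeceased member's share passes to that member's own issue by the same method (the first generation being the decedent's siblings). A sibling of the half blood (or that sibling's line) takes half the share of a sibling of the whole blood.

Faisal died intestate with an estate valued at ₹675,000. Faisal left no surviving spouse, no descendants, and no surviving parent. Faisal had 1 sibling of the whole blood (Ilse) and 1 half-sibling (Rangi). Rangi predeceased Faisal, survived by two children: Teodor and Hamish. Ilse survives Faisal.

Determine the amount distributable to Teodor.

Teodor receives ₹112,500.

The entire ₹675,000 passes to the siblings and their issue.
Counting each half-blood sibling's line as half a unit, there are 3/2 units in ₹675,000, so one unit is ₹450,000. Whole-blood lines (Ilse) take ₹450,000 each; half-blood lines (Rangi) take ₹225,000 each.
Rangi's share (₹225,000) is divided into 2 shares of ₹112,500: Teodor and Hamish each take ₹112,500.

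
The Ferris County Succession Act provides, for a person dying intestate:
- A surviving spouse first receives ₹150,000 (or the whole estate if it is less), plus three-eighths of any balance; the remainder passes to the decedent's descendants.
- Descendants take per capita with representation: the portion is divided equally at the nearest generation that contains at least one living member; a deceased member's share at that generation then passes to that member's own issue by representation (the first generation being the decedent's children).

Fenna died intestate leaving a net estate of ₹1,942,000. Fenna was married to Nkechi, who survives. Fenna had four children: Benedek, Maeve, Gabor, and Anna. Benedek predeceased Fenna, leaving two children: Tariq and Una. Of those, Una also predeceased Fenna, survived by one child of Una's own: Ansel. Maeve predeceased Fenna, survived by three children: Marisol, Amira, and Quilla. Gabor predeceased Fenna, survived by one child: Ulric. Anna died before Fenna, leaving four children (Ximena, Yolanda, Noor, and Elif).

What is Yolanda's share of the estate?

Yolanda receives ₹112,000.

Nkechi first takes ₹150,000, leaving a balance of ₹1,792,000. Nkechi then takes three-eighths of the balance (₹672,000), for a total of ₹822,000. The remaining ₹1,120,000 passes to the descendants.
No child survives, so the initial division is made at the grandchildren's generation.
The descendants' portion (₹1,120,000) is divided into 10 shares of ₹112,000: Tariq, Marisol, Amira, Quilla, Ulric, Ximena, Yolanda, Noor, and Elif each take ₹112,000; Una's ₹112,000 share passes to Una's issue.
Una's share (₹112,000) passes entirely to Ansel.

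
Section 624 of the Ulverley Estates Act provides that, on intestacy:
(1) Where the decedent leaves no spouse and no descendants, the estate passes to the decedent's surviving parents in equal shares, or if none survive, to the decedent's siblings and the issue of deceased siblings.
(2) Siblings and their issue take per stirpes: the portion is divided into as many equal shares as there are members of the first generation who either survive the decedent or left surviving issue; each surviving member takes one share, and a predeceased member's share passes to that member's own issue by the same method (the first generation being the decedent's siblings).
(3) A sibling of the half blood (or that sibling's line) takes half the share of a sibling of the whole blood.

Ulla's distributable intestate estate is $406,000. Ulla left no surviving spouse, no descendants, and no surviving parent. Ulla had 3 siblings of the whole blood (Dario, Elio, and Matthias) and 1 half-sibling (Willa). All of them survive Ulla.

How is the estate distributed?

The entire $406,000 passes to the siblings and their issue.
Counting each half-blood sibling's line as half a unit, there are 7/2 units in $406,000, so one unit is $116,000. Whole-blood lines (Dario, Elio, and Matthias) take $116,000 each; half-blood lines (Willa) take $58,000 each.

Dario: $116,000; Willa: $58,000; Elio: $116,000; Matthias: $116,000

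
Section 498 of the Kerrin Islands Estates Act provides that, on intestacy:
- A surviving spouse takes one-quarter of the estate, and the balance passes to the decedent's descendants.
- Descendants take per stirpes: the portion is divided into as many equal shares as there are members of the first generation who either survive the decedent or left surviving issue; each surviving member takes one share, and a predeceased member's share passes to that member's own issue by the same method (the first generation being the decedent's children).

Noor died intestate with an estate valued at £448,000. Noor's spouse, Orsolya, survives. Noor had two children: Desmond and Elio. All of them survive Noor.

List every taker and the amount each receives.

Orsolya takes one-quarter of £448,000 = £112,000. The remaining £336,000 passes to the descendants.
The descendants' portion (£336,000) is divided into 2 shares of £168,000: Desmond and Elio each take £168,000.

Orsolya: £112,000; Desmond: £168,000; Elio: £168,000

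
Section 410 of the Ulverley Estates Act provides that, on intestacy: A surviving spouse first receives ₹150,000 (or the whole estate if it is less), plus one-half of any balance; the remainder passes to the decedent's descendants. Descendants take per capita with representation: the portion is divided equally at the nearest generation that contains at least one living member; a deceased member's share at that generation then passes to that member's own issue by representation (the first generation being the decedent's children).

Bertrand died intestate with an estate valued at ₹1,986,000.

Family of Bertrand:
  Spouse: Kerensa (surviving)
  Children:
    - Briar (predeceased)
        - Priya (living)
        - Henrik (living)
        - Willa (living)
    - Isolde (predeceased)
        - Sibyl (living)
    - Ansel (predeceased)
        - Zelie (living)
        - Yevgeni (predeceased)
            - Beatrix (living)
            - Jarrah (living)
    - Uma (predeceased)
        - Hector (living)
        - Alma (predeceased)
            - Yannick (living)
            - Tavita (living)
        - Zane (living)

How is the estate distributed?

Kerensa first takes ₹150,000, leaving a balance of ₹1,836,000. Kerensa then takes one-half of the balance (₹918,000), for a total of ₹1,068,000. The remaining ₹918,000 passes to the descendants.
No child survives, so the initial division is made at the grandchildren's generation.
The descendants' portion (₹918,000) is divided into 9 shares of ₹102,000: Priya, Henrik, Willa, Sibyl, Zelie, Hector, and Zane each take ₹102,000; Yevgeni's ₹102,000 share passes to Yevgeni's issue; Alma's ₹102,000 share passes to Alma's issue.
Yevgeni's share (₹102,000) is divided into 2 shares of ₹51,000: Beatrix and Jarrah each take ₹51,000.
Alma's share (₹102,000) is divided into 2 shares of ₹51,000: Yannick and Tavita each take ₹51,000.

Kerensa: ₹1,068,000; Priya: ₹102,000; Henrik: ₹102,000; Willa: ₹102,000; Sibyl: ₹102,000; Zelie: ₹102,000; Beatrix: ₹51,000; Jarrah: ₹51,000; Hector: ₹102,000; Yannick: ₹51,000; Tavita: ₹51,000; Zane: ₹102,000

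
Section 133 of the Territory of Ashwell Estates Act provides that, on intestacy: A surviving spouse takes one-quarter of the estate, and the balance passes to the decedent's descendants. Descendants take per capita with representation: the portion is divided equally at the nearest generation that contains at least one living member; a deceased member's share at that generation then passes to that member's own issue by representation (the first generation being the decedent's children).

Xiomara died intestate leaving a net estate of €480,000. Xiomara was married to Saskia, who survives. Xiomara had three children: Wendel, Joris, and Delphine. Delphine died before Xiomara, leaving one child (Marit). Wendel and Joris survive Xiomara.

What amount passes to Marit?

Marit receives €120,000.

Saskia takes one-quarter of €480,000 = €120,000. The remaining €360,000 passes to the descendants.
The descendants' portion (€360,000) is divided into 3 shares of €120,000: Wendel and Joris each take €120,000; Delphine's €120,000 share passes to Delphine's issue.
Delphine's share (€120,000) passes entirely to Marit.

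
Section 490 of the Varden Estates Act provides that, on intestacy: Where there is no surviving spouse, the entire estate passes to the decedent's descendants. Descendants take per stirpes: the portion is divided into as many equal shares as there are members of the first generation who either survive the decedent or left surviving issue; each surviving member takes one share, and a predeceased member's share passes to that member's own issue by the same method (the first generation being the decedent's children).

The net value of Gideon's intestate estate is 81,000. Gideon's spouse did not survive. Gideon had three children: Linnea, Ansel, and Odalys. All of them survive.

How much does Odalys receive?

Odalys receives 27,000.

The entire 81,000 passes to the descendants.
That amount (81,000) is divided into 3 shares of 27,000: Linnea, Ansel, and Odalys each take 27,000.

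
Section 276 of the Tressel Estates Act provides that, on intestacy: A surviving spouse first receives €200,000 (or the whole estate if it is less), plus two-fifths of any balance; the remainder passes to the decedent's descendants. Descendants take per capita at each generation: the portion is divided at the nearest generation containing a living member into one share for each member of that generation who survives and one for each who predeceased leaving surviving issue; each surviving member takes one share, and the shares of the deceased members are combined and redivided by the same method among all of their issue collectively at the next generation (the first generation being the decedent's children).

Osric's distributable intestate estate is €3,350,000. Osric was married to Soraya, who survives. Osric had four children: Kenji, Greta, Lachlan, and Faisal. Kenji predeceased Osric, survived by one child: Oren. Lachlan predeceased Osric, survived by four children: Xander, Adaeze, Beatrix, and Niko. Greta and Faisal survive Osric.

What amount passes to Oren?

Soraya first takes €200,000, leaving a balance of €3,150,000. Soraya then takes two-fifths of the balance (€1,260,000), for a total of €1,460,000. The remaining €1,890,000 passes to the descendants.
The descendants' portion (€1,890,000) is divided at the children's generation into 4 shares of €472,500. Greta and Faisal each take €472,500. The 2 shares of the deceased (Kenji and Lachlan) are combined into a pool of €945,000.
That pool (€945,000) is divided at the grandchildren's generation equally among Oren, Xander, Adaeze, Beatrix, and Niko: €189,000 each.

Oren receives €189,000.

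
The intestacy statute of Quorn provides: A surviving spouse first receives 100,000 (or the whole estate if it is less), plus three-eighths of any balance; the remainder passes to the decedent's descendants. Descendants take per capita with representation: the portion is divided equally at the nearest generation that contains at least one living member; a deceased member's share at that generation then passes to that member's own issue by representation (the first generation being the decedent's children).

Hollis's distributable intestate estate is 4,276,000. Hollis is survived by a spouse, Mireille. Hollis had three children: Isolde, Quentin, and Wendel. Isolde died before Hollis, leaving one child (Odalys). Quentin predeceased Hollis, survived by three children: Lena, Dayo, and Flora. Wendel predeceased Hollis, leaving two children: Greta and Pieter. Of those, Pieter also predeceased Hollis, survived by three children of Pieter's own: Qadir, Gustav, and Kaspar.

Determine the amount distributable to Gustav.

Gustav receives 145,000.

Mireille first takes 100,000, leaving a balance of 4,176,000. Mireille then takes three-eighths of the balance (1,566,000), for a total of 1,666,000. The remaining 2,610,000 passes to the descendants.
No child survives, so the initial division is made at the grandchildren's generation.
The descendants' portion (2,610,000) is divided into 6 shares of 435,000: Odalys, Lena, Dayo, Flora, and Greta each take 435,000; Pieter's 435,000 share passes to Pieter's issue.
Pieter's share (435,000) is divided into 3 shares of 145,000: Qadir, Gustav, and Kaspar each take 145,000.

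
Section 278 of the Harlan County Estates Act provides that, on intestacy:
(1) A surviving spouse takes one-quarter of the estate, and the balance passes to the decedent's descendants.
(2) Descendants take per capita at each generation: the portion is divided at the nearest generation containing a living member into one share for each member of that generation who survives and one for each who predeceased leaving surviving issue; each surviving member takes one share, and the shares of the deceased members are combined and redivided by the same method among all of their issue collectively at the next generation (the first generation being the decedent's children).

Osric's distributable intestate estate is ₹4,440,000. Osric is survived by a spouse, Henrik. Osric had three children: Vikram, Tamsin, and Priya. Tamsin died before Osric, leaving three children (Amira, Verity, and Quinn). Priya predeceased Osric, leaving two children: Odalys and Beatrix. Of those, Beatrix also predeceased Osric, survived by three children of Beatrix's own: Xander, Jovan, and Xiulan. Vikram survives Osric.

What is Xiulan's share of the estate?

Xiulan receives ₹148,000.

Henrik takes one-quarter of ₹4,440,000 = ₹1,110,000. The remaining ₹3,330,000 passes to the descendants.
The descendants' portion (₹3,330,000) is divided at the children's generation into 3 shares of ₹1,110,000. Vikram takes ₹1,110,000. The 2 shares of the deceased (Tamsin and Priya) are combined into a pool of ₹2,220,000.
That pool (₹2,220,000) is divided at the grandchildren's generation into 5 shares of ₹444,000. Amira, Verity, Quinn, and Odalys each take ₹444,000. The remaining share for the deceased Beatrix (₹444,000) is carried to the next generation.
That pool (₹444,000) is divided at the great-grandchildren's generation equally among Xander, Jovan, and Xiulan: ₹148,000 each.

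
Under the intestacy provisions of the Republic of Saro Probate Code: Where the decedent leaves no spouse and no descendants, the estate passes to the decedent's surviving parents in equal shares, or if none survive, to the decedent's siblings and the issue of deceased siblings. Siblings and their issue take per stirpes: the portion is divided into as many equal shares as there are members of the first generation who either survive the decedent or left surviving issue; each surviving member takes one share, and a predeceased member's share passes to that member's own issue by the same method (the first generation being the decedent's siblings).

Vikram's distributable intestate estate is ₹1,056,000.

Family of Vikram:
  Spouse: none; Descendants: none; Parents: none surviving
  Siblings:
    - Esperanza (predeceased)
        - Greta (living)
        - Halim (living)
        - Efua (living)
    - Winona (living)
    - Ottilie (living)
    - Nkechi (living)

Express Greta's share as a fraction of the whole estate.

Greta receives 1/12 of the estate.

The entire ₹1,056,000 passes to the siblings and their issue.
That amount (₹1,056,000) is divided into 4 shares of ₹264,000: Winona, Ottilie, and Nkechi each take ₹264,000; Esperanza's ₹264,000 share passes to Esperanza's issue.
Esperanza's share (₹264,000) is divided into 3 shares of ₹88,000: Greta, Halim, and Efua each take ₹88,000.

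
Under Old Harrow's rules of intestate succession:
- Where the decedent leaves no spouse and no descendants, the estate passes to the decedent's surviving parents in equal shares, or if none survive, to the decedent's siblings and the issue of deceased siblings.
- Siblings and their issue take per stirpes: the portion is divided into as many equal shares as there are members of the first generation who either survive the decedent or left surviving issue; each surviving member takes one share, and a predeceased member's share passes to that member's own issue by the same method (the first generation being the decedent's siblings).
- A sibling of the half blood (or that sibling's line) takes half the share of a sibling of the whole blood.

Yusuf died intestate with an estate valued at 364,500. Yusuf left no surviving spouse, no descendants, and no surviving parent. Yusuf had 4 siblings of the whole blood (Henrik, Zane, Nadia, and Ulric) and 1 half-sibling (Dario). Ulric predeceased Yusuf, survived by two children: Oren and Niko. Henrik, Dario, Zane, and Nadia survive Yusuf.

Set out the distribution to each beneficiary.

The entire 364,500 passes to the siblings and their issue.
Counting each half-blood sibling's line as half a unit, there are 9/2 units in 364,500, so one unit is 81,000. Whole-blood lines (Henrik, Zane, Nadia, and Ulric) take 81,000 each; half-blood lines (Dario) take 40,500 each.
Ulric's share (81,000) is divided into 2 shares of 40,500: Oren and Niko each take 40,500.

Henrik: 81,000; Dario: 40,500; Zane: 81,000; Nadia: 81,000; Oren: 40,500; Niko: 40,500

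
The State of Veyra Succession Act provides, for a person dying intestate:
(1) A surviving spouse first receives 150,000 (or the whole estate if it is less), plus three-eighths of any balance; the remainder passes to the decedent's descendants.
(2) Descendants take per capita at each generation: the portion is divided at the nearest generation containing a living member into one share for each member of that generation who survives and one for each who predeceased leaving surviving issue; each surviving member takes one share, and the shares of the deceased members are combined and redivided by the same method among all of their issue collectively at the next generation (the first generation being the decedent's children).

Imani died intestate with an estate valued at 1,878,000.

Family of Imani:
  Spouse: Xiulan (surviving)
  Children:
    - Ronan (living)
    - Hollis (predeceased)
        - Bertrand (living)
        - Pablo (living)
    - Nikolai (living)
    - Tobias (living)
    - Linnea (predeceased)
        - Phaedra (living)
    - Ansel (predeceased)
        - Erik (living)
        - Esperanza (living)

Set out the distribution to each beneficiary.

Xiulan first takes 150,000, leaving a balance of 1,728,000. Xiulan then takes three-eighths of the balance (648,000), for a total of 798,000. The remaining 1,080,000 passes to the descendants.
The descendants' portion (1,080,000) is divided at the children's generation into 6 shares of 180,000. Ronan, Nikolai, and Tobias each take 180,000. The 3 shares of the deceased (Hollis, Linnea, and Ansel) are combined into a pool of 540,000.
That pool (540,000) is divided at the grandchildren's generation equally among Bertrand, Pablo, Phaedra, Erik, and Esperanza: 108,000 each.

Xiulan: 798,000; Ronan: 180,000; Bertrand: 108,000; Pablo: 108,000; Nikolai: 180,000; Tobias: 180,000; Phaedra: 108,000; Erik: 108,000; Esperanza: 108,000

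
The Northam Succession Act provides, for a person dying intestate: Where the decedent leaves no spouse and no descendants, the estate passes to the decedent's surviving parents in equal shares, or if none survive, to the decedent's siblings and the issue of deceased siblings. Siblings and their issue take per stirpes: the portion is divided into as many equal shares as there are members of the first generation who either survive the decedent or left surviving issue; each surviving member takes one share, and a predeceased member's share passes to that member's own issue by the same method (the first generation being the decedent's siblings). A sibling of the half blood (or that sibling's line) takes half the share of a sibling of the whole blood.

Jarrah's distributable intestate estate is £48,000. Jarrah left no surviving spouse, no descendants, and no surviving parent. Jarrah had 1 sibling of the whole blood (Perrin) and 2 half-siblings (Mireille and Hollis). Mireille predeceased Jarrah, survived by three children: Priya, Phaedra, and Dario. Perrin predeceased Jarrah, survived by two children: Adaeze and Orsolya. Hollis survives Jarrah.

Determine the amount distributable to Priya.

The entire £48,000 passes to the siblings and their issue.
Counting each half-blood sibling's line as half a unit, there are 2 units in £48,000, so one unit is £24,000. Whole-blood lines (Perrin) take £24,000 each; half-blood lines (Mireille and Hollis) take £12,000 each.
Mireille's share (£12,000) is divided into 3 shares of £4,000: Priya, Phaedra, and Dario each take £4,000.
Perrin's share (£24,000) is divided into 2 shares of £12,000: Adaeze and Orsolya each take £12,000.

Priya receives £4,000.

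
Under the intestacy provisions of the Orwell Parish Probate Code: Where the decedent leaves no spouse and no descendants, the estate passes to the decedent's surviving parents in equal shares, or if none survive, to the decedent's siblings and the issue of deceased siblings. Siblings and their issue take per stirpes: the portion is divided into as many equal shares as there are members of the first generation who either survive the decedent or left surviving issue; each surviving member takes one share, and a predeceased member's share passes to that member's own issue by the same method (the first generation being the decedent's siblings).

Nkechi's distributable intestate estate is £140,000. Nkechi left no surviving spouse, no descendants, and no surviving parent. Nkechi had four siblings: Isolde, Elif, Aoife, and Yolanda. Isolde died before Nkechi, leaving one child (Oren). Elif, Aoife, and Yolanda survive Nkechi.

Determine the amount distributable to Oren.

Oren receives £35,000.

The entire £140,000 passes to the siblings and their issue.
That amount (£140,000) is divided into 4 shares of £35,000: Elif, Aoife, and Yolanda each take £35,000; Isolde's £35,000 share passes to Isolde's issue.
Isolde's share (£35,000) passes entirely to Oren.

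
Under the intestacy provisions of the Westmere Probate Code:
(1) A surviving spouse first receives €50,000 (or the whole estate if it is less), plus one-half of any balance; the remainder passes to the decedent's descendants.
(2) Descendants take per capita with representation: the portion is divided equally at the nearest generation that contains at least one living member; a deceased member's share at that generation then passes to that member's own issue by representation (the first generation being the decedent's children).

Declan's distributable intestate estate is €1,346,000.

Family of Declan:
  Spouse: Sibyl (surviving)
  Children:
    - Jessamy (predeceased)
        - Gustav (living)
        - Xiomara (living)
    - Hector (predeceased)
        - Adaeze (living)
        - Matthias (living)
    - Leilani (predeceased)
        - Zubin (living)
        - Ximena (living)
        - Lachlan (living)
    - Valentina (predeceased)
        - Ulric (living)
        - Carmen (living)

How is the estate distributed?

Sibyl first takes €50,000, leaving a balance of €1,296,000. Sibyl then takes one-half of the balance (€648,000), for a total of €698,000. The remaining €648,000 passes to the descendants.
No child survives, so the initial division is made at the grandchildren's generation.
The descendants' portion (€648,000) is divided into 9 shares of €72,000: Gustav, Xiomara, Adaeze, Matthias, Zubin, Ximena, Lachlan, Ulric, and Carmen each take €72,000.

Sibyl: €698,000; Gustav: €72,000; Xiomara: €72,000; Adaeze: €72,000; Matthias: €72,000; Zubin: €72,000; Ximena: €72,000; Lachlan: €72,000; Ulric: €72,000; Carmen: €72,000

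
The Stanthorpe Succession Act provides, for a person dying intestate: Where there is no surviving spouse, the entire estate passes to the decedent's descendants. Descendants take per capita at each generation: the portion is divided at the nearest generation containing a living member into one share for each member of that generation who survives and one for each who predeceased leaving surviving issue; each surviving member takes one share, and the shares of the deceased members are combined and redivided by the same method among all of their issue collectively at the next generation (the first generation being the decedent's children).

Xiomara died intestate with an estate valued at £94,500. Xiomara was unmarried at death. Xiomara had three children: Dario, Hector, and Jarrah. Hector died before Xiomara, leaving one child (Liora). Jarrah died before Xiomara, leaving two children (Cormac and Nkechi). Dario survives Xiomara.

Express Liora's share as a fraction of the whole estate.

Liora receives 2/9 of the estate.

The entire £94,500 passes to the descendants.
That amount (£94,500) is divided at the children's generation into 3 shares of £31,500. Dario takes £31,500. The 2 shares of the deceased (Hector and Jarrah) are combined into a pool of £63,000.
That pool (£63,000) is divided at the grandchildren's generation equally among Liora, Cormac, and Nkechi: £21,000 each.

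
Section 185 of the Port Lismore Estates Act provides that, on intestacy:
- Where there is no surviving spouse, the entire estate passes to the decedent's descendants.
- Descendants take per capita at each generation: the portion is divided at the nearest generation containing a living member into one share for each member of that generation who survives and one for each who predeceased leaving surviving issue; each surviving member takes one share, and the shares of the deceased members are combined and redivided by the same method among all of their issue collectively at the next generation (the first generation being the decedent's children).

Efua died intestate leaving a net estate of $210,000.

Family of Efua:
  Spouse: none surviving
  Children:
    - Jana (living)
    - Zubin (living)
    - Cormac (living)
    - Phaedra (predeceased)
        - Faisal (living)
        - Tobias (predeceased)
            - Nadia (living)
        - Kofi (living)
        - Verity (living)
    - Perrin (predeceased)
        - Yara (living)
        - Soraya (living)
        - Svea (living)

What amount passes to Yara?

The entire $210,000 passes to the descendants.
That amount ($210,000) is divided at the children's generation into 5 shares of $42,000. Jana, Zubin, and Cormac each take $42,000. The 2 shares of the deceased (Phaedra and Perrin) are combined into a pool of $84,000.
That pool ($84,000) is divided at the grandchildren's generation into 7 shares of $12,000. Faisal, Kofi, Verity, Yara, Soraya, and Svea each take $12,000. The remaining share for the deceased Tobias ($12,000) is carried to the next generation.
That pool ($12,000) passes entirely to Nadia, the sole taker at the great-grandchildren's generation.

Yara receives $12,000.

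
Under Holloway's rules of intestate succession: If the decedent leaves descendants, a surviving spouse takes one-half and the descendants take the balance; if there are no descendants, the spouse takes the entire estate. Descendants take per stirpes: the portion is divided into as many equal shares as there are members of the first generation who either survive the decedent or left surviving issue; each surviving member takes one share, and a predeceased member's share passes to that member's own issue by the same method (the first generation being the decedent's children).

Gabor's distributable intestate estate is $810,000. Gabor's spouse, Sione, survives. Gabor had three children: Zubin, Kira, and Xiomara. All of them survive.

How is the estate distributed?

Sione takes one-half of $810,000 = $405,000. The remaining $405,000 passes to the descendants.
The descendants' portion ($405,000) is divided into 3 shares of $135,000: Zubin, Kira, and Xiomara each take $135,000.

Sione: $405,000; Zubin: $135,000; Kira: $135,000; Xiomara: $135,000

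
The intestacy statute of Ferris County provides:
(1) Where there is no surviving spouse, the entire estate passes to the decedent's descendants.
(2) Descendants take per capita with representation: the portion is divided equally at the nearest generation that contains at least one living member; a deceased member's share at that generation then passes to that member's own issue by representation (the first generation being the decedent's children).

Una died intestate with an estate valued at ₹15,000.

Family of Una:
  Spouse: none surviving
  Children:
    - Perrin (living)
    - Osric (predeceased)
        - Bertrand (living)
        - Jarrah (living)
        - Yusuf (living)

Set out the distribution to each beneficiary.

The entire ₹15,000 passes to the descendants.
That amount (₹15,000) is divided into 2 shares of ₹7,500: Perrin takes ₹7,500; Osric's ₹7,500 share passes to Osric's issue.
Osric's share (₹7,500) is divided into 3 shares of ₹2,500: Bertrand, Jarrah, and Yusuf each take ₹2,500.

Perrin: ₹7,500; Bertrand: ₹2,500; Jarrah: ₹2,500; Yusuf: ₹2,500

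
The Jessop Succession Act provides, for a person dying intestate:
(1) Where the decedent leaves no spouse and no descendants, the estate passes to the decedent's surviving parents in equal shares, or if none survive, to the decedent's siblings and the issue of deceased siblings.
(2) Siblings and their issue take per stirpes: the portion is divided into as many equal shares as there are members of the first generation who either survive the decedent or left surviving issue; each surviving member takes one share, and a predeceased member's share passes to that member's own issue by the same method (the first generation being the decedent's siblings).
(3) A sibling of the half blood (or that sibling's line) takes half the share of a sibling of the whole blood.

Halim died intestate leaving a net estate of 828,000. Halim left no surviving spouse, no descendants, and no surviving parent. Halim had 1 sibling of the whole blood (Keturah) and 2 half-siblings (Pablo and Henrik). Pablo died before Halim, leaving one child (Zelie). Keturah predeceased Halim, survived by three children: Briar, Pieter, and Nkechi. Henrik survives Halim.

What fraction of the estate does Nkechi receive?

Nkechi receives 1/6 of the estate.

The entire 828,000 passes to the siblings and their issue.
Counting each half-blood sibling's line as half a unit, there are 2 units in 828,000, so one unit is 414,000. Whole-blood lines (Keturah) take 414,000 each; half-blood lines (Pablo and Henrik) take 207,000 each.
Pablo's share (207,000) passes entirely to Zelie.
Keturah's share (414,000) is divided into 3 shares of 138,000: Briar, Pieter, and Nkechi each take 138,000.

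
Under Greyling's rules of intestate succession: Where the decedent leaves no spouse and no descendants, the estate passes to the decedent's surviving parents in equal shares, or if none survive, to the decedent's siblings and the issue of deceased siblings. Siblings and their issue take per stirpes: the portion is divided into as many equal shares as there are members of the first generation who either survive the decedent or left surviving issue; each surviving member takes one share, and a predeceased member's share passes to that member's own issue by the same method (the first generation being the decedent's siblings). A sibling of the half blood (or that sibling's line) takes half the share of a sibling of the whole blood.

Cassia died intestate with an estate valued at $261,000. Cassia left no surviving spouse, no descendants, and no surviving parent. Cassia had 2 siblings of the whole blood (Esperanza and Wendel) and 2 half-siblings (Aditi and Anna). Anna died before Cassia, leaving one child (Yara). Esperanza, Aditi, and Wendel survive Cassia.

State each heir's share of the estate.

Esperanza: $87,000; Aditi: $43,500; Yara: $43,500; Wendel: $87,000

The entire $261,000 passes to the siblings and their issue.
Counting each half-blood sibling's line as half a unit, there are 3 units in $261,000, so one unit is $87,000. Whole-blood lines (Esperanza and Wendel) take $87,000 each; half-blood lines (Aditi and Anna) take $43,500 each.
Anna's share ($43,500) passes entirely to Yara.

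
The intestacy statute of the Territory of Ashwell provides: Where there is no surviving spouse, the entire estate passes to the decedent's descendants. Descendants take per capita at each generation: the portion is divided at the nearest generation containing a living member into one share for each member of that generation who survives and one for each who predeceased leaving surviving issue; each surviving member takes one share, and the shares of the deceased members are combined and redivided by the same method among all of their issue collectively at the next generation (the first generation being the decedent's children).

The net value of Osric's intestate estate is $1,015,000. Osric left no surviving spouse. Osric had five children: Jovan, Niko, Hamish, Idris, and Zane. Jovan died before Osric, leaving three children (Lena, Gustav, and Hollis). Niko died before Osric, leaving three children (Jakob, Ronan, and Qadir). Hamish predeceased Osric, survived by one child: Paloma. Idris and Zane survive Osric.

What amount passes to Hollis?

The entire $1,015,000 passes to the descendants.
That amount ($1,015,000) is divided at the children's generation into 5 shares of $203,000. Idris and Zane each take $203,000. The 3 shares of the deceased (Jovan, Niko, and Hamish) are combined into a pool of $609,000.
That pool ($609,000) is divided at the grandchildren's generation equally among Lena, Gustav, Hollis, Jakob, Ronan, Qadir, and Paloma: $87,000 each.

Hollis receives $87,000.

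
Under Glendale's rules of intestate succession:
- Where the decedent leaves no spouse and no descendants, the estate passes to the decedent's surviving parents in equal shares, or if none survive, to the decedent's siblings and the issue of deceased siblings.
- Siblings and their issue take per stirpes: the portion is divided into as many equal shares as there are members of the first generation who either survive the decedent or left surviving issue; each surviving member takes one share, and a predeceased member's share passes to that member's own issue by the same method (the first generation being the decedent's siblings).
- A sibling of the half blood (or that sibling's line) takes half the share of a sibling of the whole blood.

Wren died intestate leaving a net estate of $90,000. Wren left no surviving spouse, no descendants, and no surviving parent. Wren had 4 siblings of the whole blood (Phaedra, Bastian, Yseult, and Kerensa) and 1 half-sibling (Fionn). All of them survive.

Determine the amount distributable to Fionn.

Fionn receives $10,000.

The entire $90,000 passes to the siblings and their issue.
Counting each half-blood sibling's line as half a unit, there are 9/2 units in $90,000, so one unit is $20,000. Whole-blood lines (Phaedra, Bastian, Yseult, and Kerensa) take $20,000 each; half-blood lines (Fionn) take $10,000 each.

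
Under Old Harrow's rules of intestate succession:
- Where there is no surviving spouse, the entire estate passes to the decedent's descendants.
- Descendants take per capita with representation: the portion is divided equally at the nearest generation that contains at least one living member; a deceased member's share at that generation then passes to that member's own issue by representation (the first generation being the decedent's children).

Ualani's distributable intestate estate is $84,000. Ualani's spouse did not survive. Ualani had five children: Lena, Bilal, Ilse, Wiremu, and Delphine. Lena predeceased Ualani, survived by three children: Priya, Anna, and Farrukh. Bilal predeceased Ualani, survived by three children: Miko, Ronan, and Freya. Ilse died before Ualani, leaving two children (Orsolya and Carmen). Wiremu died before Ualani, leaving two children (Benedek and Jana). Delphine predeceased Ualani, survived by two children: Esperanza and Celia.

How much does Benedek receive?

Benedek receives $7,000.

The entire $84,000 passes to the descendants.
No child survives, so the initial division is made at the grandchildren's generation.
That amount ($84,000) is divided into 12 shares of $7,000: Priya, Anna, Farrukh, Miko, Ronan, Freya, Orsolya, Carmen, Benedek, Jana, Esperanza, and Celia each take $7,000.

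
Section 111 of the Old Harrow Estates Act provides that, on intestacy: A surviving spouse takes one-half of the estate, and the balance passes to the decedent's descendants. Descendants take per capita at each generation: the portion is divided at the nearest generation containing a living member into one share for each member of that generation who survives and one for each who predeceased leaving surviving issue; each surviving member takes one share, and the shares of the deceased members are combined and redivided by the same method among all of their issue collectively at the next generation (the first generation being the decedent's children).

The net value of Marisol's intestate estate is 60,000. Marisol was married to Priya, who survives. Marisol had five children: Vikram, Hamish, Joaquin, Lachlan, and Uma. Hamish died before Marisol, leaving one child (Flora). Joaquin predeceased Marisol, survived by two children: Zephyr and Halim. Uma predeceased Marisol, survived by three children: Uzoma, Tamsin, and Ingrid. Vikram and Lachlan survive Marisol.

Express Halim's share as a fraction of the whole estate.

Halim receives 1/20 of the estate.

Priya takes one-half of 60,000 = 30,000. The remaining 30,000 passes to the descendants.
The descendants' portion (30,000) is divided at the children's generation into 5 shares of 6,000. Vikram and Lachlan each take 6,000. The 3 shares of the deceased (Hamish, Joaquin, and Uma) are combined into a pool of 18,000.
That pool (18,000) is divided at the grandchildren's generation equally among Flora, Zephyr, Halim, Uzoma, Tamsin, and Ingrid: 3,000 each.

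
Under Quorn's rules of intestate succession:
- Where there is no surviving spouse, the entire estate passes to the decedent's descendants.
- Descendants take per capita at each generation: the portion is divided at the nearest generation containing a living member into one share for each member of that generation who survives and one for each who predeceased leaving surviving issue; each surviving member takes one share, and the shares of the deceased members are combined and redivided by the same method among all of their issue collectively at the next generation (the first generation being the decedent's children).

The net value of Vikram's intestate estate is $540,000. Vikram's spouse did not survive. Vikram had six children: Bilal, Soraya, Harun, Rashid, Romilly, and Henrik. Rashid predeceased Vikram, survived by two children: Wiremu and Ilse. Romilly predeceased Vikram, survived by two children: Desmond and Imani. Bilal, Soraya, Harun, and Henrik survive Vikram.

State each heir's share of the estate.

Bilal: $90,000; Soraya: $90,000; Harun: $90,000; Wiremu: $45,000; Ilse: $45,000; Desmond: $45,000; Imani: $45,000; Henrik: $90,000

The entire $540,000 passes to the descendants.
That amount ($540,000) is divided at the children's generation into 6 shares of $90,000. Bilal, Soraya, Harun, and Henrik each take $90,000. The 2 shares of the deceased (Rashid and Romilly) are combined into a pool of $180,000.
That pool ($180,000) is divided at the grandchildren's generation equally among Wiremu, Ilse, Desmond, and Imani: $45,000 each.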